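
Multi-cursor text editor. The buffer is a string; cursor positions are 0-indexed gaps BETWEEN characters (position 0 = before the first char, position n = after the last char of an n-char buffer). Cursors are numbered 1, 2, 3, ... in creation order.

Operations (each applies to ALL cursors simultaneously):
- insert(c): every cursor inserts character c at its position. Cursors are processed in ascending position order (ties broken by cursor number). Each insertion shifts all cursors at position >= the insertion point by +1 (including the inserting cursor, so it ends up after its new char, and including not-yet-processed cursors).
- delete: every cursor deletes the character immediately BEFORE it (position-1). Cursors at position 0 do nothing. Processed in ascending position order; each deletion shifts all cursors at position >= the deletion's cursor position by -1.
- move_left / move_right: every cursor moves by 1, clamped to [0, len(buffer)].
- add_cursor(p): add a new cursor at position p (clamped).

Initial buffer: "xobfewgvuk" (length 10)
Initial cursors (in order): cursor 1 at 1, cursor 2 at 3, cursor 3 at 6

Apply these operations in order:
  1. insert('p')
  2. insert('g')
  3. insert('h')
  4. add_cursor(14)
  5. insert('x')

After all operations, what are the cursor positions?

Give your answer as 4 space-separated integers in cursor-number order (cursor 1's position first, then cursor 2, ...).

Answer: 5 11 19 17

Derivation:
After op 1 (insert('p')): buffer="xpobpfewpgvuk" (len 13), cursors c1@2 c2@5 c3@9, authorship .1..2...3....
After op 2 (insert('g')): buffer="xpgobpgfewpggvuk" (len 16), cursors c1@3 c2@7 c3@12, authorship .11..22...33....
After op 3 (insert('h')): buffer="xpghobpghfewpghgvuk" (len 19), cursors c1@4 c2@9 c3@15, authorship .111..222...333....
After op 4 (add_cursor(14)): buffer="xpghobpghfewpghgvuk" (len 19), cursors c1@4 c2@9 c4@14 c3@15, authorship .111..222...333....
After op 5 (insert('x')): buffer="xpghxobpghxfewpgxhxgvuk" (len 23), cursors c1@5 c2@11 c4@17 c3@19, authorship .1111..2222...33433....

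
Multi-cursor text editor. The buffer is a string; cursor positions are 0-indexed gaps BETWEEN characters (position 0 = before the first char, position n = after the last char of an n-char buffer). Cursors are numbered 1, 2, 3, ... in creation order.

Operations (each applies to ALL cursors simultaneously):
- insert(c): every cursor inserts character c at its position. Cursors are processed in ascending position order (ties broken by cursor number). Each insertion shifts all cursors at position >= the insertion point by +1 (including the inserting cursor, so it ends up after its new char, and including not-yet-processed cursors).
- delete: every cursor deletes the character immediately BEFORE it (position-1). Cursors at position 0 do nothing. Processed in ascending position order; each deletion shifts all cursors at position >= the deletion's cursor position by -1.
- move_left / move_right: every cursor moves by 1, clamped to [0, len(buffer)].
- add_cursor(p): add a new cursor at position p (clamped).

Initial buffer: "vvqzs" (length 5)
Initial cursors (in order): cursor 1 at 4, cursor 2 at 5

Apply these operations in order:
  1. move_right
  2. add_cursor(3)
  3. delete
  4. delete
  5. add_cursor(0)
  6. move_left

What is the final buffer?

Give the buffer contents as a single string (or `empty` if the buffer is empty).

After op 1 (move_right): buffer="vvqzs" (len 5), cursors c1@5 c2@5, authorship .....
After op 2 (add_cursor(3)): buffer="vvqzs" (len 5), cursors c3@3 c1@5 c2@5, authorship .....
After op 3 (delete): buffer="vv" (len 2), cursors c1@2 c2@2 c3@2, authorship ..
After op 4 (delete): buffer="" (len 0), cursors c1@0 c2@0 c3@0, authorship 
After op 5 (add_cursor(0)): buffer="" (len 0), cursors c1@0 c2@0 c3@0 c4@0, authorship 
After op 6 (move_left): buffer="" (len 0), cursors c1@0 c2@0 c3@0 c4@0, authorship 

Answer: empty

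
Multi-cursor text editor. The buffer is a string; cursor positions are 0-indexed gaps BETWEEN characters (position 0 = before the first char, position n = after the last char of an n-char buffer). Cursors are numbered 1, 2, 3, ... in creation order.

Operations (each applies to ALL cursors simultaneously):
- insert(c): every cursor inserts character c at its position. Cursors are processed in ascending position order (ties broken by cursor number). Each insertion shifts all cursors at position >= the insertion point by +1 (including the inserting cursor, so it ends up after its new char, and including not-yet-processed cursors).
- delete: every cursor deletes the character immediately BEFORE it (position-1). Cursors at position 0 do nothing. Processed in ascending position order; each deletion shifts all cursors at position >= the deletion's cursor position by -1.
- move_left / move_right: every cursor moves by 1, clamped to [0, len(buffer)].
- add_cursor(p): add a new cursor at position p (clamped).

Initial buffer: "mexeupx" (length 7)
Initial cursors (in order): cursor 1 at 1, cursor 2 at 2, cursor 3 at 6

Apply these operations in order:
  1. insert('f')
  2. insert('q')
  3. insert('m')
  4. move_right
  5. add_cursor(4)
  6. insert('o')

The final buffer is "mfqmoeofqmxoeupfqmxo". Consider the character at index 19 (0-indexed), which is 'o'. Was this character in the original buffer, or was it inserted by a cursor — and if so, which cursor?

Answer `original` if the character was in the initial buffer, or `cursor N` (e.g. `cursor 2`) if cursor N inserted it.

After op 1 (insert('f')): buffer="mfefxeupfx" (len 10), cursors c1@2 c2@4 c3@9, authorship .1.2....3.
After op 2 (insert('q')): buffer="mfqefqxeupfqx" (len 13), cursors c1@3 c2@6 c3@12, authorship .11.22....33.
After op 3 (insert('m')): buffer="mfqmefqmxeupfqmx" (len 16), cursors c1@4 c2@8 c3@15, authorship .111.222....333.
After op 4 (move_right): buffer="mfqmefqmxeupfqmx" (len 16), cursors c1@5 c2@9 c3@16, authorship .111.222....333.
After op 5 (add_cursor(4)): buffer="mfqmefqmxeupfqmx" (len 16), cursors c4@4 c1@5 c2@9 c3@16, authorship .111.222....333.
After op 6 (insert('o')): buffer="mfqmoeofqmxoeupfqmxo" (len 20), cursors c4@5 c1@7 c2@12 c3@20, authorship .1114.1222.2...333.3
Authorship (.=original, N=cursor N): . 1 1 1 4 . 1 2 2 2 . 2 . . . 3 3 3 . 3
Index 19: author = 3

Answer: cursor 3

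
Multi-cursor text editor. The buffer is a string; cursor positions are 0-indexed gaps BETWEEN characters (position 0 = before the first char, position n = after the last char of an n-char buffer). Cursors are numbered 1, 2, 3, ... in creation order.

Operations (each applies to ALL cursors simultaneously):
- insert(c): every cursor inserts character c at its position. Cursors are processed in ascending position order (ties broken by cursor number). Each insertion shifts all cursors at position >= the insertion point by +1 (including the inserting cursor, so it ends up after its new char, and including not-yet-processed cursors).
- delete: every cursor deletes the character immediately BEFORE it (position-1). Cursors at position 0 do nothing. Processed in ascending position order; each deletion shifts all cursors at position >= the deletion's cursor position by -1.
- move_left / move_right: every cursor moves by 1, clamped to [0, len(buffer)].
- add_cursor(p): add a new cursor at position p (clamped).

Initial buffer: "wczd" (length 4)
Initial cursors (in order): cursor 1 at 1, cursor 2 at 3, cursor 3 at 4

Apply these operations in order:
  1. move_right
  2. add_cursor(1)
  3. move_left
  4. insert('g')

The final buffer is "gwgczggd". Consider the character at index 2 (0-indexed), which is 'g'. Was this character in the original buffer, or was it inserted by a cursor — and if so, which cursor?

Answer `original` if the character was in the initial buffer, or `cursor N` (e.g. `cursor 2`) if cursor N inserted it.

After op 1 (move_right): buffer="wczd" (len 4), cursors c1@2 c2@4 c3@4, authorship ....
After op 2 (add_cursor(1)): buffer="wczd" (len 4), cursors c4@1 c1@2 c2@4 c3@4, authorship ....
After op 3 (move_left): buffer="wczd" (len 4), cursors c4@0 c1@1 c2@3 c3@3, authorship ....
After op 4 (insert('g')): buffer="gwgczggd" (len 8), cursors c4@1 c1@3 c2@7 c3@7, authorship 4.1..23.
Authorship (.=original, N=cursor N): 4 . 1 . . 2 3 .
Index 2: author = 1

Answer: cursor 1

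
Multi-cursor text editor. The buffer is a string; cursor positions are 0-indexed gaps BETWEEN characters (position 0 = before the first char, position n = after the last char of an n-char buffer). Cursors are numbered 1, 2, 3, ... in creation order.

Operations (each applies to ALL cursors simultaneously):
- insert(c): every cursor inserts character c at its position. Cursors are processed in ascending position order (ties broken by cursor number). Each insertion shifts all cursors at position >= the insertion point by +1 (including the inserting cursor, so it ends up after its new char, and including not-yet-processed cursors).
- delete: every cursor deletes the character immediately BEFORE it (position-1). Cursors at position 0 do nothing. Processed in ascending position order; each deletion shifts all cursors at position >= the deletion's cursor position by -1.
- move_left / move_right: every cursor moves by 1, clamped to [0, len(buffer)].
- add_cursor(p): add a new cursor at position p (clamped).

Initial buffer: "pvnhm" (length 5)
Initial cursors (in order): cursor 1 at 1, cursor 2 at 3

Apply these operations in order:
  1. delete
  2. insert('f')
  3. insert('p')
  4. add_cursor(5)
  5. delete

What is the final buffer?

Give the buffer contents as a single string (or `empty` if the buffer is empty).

After op 1 (delete): buffer="vhm" (len 3), cursors c1@0 c2@1, authorship ...
After op 2 (insert('f')): buffer="fvfhm" (len 5), cursors c1@1 c2@3, authorship 1.2..
After op 3 (insert('p')): buffer="fpvfphm" (len 7), cursors c1@2 c2@5, authorship 11.22..
After op 4 (add_cursor(5)): buffer="fpvfphm" (len 7), cursors c1@2 c2@5 c3@5, authorship 11.22..
After op 5 (delete): buffer="fvhm" (len 4), cursors c1@1 c2@2 c3@2, authorship 1...

Answer: fvhm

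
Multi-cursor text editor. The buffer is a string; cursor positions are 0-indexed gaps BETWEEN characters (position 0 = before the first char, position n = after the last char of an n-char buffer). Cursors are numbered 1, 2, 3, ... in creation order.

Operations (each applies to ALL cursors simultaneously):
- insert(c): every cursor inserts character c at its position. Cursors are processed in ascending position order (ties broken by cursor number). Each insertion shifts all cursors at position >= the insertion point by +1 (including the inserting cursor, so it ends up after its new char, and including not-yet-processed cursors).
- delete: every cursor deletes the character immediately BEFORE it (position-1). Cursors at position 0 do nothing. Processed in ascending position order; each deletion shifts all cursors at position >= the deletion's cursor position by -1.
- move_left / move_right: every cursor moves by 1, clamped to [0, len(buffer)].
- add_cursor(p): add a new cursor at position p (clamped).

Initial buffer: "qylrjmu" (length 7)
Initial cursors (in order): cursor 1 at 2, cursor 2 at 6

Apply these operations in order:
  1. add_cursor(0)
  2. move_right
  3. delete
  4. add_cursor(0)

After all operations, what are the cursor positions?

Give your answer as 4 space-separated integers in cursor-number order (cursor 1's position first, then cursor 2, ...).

After op 1 (add_cursor(0)): buffer="qylrjmu" (len 7), cursors c3@0 c1@2 c2@6, authorship .......
After op 2 (move_right): buffer="qylrjmu" (len 7), cursors c3@1 c1@3 c2@7, authorship .......
After op 3 (delete): buffer="yrjm" (len 4), cursors c3@0 c1@1 c2@4, authorship ....
After op 4 (add_cursor(0)): buffer="yrjm" (len 4), cursors c3@0 c4@0 c1@1 c2@4, authorship ....

Answer: 1 4 0 0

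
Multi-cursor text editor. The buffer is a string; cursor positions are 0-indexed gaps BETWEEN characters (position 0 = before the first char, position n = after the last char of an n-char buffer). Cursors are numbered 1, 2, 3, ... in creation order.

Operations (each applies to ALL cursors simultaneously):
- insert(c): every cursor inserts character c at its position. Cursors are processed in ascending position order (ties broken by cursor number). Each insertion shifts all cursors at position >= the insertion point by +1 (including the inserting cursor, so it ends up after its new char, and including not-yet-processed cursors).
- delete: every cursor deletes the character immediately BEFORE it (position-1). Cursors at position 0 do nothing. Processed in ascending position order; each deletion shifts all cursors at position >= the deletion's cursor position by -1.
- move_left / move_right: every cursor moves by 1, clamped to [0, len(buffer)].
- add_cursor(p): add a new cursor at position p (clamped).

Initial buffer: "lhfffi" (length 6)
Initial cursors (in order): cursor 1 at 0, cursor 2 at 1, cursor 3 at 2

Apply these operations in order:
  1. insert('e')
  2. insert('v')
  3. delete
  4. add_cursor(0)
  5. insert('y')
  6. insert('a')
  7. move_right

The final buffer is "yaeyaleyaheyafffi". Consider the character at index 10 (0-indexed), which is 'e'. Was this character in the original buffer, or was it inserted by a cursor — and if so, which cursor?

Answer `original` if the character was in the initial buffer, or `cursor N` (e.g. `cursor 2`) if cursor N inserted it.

Answer: cursor 3

Derivation:
After op 1 (insert('e')): buffer="elehefffi" (len 9), cursors c1@1 c2@3 c3@5, authorship 1.2.3....
After op 2 (insert('v')): buffer="evlevhevfffi" (len 12), cursors c1@2 c2@5 c3@8, authorship 11.22.33....
After op 3 (delete): buffer="elehefffi" (len 9), cursors c1@1 c2@3 c3@5, authorship 1.2.3....
After op 4 (add_cursor(0)): buffer="elehefffi" (len 9), cursors c4@0 c1@1 c2@3 c3@5, authorship 1.2.3....
After op 5 (insert('y')): buffer="yeyleyheyfffi" (len 13), cursors c4@1 c1@3 c2@6 c3@9, authorship 411.22.33....
After op 6 (insert('a')): buffer="yaeyaleyaheyafffi" (len 17), cursors c4@2 c1@5 c2@9 c3@13, authorship 44111.222.333....
After op 7 (move_right): buffer="yaeyaleyaheyafffi" (len 17), cursors c4@3 c1@6 c2@10 c3@14, authorship 44111.222.333....
Authorship (.=original, N=cursor N): 4 4 1 1 1 . 2 2 2 . 3 3 3 . . . .
Index 10: author = 3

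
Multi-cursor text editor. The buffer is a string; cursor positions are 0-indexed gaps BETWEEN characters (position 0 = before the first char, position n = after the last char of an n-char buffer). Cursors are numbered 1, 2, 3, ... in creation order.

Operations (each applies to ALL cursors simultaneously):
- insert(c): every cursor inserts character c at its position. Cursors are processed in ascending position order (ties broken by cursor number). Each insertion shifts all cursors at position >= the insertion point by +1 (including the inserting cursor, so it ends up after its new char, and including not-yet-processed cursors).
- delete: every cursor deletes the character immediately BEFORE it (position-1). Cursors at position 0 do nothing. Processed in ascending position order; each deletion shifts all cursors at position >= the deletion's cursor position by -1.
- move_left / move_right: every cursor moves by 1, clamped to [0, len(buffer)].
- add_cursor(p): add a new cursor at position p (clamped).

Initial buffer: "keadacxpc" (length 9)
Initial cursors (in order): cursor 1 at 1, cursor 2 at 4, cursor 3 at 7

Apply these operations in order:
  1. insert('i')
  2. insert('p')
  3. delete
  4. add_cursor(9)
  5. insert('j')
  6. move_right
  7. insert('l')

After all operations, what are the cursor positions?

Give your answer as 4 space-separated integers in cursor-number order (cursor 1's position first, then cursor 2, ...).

After op 1 (insert('i')): buffer="kieadiacxipc" (len 12), cursors c1@2 c2@6 c3@10, authorship .1...2...3..
After op 2 (insert('p')): buffer="kipeadipacxippc" (len 15), cursors c1@3 c2@8 c3@13, authorship .11...22...33..
After op 3 (delete): buffer="kieadiacxipc" (len 12), cursors c1@2 c2@6 c3@10, authorship .1...2...3..
After op 4 (add_cursor(9)): buffer="kieadiacxipc" (len 12), cursors c1@2 c2@6 c4@9 c3@10, authorship .1...2...3..
After op 5 (insert('j')): buffer="kijeadijacxjijpc" (len 16), cursors c1@3 c2@8 c4@12 c3@14, authorship .11...22...433..
After op 6 (move_right): buffer="kijeadijacxjijpc" (len 16), cursors c1@4 c2@9 c4@13 c3@15, authorship .11...22...433..
After op 7 (insert('l')): buffer="kijeladijalcxjiljplc" (len 20), cursors c1@5 c2@11 c4@16 c3@19, authorship .11.1..22.2..4343.3.

Answer: 5 11 19 16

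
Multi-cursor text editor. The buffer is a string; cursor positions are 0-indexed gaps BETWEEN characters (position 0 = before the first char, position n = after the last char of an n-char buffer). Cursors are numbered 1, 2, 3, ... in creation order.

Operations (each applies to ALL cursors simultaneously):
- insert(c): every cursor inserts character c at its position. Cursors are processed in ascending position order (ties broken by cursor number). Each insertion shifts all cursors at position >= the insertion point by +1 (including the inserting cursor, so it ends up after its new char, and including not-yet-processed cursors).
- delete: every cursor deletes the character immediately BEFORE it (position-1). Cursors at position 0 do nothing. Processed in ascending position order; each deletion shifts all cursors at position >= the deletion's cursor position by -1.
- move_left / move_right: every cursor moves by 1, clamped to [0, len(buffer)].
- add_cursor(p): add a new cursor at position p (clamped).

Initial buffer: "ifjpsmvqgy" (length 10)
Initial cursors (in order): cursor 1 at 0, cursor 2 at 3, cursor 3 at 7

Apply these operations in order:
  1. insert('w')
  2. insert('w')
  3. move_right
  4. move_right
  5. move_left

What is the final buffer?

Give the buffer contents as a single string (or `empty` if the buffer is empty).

After op 1 (insert('w')): buffer="wifjwpsmvwqgy" (len 13), cursors c1@1 c2@5 c3@10, authorship 1...2....3...
After op 2 (insert('w')): buffer="wwifjwwpsmvwwqgy" (len 16), cursors c1@2 c2@7 c3@13, authorship 11...22....33...
After op 3 (move_right): buffer="wwifjwwpsmvwwqgy" (len 16), cursors c1@3 c2@8 c3@14, authorship 11...22....33...
After op 4 (move_right): buffer="wwifjwwpsmvwwqgy" (len 16), cursors c1@4 c2@9 c3@15, authorship 11...22....33...
After op 5 (move_left): buffer="wwifjwwpsmvwwqgy" (len 16), cursors c1@3 c2@8 c3@14, authorship 11...22....33...

Answer: wwifjwwpsmvwwqgy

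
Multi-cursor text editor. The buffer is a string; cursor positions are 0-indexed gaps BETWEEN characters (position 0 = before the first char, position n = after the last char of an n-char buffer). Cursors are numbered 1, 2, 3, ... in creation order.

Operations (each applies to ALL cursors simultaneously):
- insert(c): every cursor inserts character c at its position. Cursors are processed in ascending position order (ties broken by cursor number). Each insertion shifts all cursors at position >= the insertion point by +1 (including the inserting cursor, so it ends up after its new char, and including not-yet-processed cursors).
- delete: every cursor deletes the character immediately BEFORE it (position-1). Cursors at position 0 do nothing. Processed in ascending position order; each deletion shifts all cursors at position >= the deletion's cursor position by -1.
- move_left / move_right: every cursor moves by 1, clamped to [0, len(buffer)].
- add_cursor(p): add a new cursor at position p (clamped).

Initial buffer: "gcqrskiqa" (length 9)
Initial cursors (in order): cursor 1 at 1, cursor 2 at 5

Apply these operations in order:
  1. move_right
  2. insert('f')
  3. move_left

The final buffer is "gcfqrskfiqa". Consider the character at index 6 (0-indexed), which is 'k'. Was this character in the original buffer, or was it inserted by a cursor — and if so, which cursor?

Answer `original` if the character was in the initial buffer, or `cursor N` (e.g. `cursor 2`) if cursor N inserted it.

Answer: original

Derivation:
After op 1 (move_right): buffer="gcqrskiqa" (len 9), cursors c1@2 c2@6, authorship .........
After op 2 (insert('f')): buffer="gcfqrskfiqa" (len 11), cursors c1@3 c2@8, authorship ..1....2...
After op 3 (move_left): buffer="gcfqrskfiqa" (len 11), cursors c1@2 c2@7, authorship ..1....2...
Authorship (.=original, N=cursor N): . . 1 . . . . 2 . . .
Index 6: author = original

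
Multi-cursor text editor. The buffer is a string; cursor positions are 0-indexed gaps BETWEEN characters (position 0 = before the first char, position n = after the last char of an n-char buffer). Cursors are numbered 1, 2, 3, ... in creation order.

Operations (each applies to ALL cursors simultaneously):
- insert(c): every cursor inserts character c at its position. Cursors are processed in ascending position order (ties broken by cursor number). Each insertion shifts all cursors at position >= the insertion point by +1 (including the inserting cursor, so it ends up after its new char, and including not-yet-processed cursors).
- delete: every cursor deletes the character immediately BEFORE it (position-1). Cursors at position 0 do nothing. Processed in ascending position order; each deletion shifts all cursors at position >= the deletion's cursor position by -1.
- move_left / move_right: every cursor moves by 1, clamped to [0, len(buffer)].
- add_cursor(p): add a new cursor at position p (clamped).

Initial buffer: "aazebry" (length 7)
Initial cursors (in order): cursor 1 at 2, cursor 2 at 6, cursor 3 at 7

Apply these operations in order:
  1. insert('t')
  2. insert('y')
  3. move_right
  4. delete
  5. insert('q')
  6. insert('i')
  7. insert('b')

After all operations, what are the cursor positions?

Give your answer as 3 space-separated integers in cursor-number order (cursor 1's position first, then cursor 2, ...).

Answer: 7 15 19

Derivation:
After op 1 (insert('t')): buffer="aatzebrtyt" (len 10), cursors c1@3 c2@8 c3@10, authorship ..1....2.3
After op 2 (insert('y')): buffer="aatyzebrtyyty" (len 13), cursors c1@4 c2@10 c3@13, authorship ..11....22.33
After op 3 (move_right): buffer="aatyzebrtyyty" (len 13), cursors c1@5 c2@11 c3@13, authorship ..11....22.33
After op 4 (delete): buffer="aatyebrtyt" (len 10), cursors c1@4 c2@9 c3@10, authorship ..11...223
After op 5 (insert('q')): buffer="aatyqebrtyqtq" (len 13), cursors c1@5 c2@11 c3@13, authorship ..111...22233
After op 6 (insert('i')): buffer="aatyqiebrtyqitqi" (len 16), cursors c1@6 c2@13 c3@16, authorship ..1111...2222333
After op 7 (insert('b')): buffer="aatyqibebrtyqibtqib" (len 19), cursors c1@7 c2@15 c3@19, authorship ..11111...222223333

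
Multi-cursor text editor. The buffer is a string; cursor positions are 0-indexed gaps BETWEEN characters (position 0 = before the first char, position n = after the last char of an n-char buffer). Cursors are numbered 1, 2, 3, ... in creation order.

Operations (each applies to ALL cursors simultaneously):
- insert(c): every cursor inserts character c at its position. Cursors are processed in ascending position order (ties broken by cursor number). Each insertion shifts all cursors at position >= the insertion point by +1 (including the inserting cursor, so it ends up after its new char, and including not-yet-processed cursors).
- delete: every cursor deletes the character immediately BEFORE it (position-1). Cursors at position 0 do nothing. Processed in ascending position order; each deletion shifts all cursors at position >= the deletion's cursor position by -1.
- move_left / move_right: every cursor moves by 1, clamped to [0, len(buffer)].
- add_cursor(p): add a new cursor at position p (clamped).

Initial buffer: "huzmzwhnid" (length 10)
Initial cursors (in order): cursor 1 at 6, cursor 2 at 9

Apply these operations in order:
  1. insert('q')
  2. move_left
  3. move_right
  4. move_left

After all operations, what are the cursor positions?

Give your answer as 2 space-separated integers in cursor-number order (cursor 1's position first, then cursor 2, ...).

After op 1 (insert('q')): buffer="huzmzwqhniqd" (len 12), cursors c1@7 c2@11, authorship ......1...2.
After op 2 (move_left): buffer="huzmzwqhniqd" (len 12), cursors c1@6 c2@10, authorship ......1...2.
After op 3 (move_right): buffer="huzmzwqhniqd" (len 12), cursors c1@7 c2@11, authorship ......1...2.
After op 4 (move_left): buffer="huzmzwqhniqd" (len 12), cursors c1@6 c2@10, authorship ......1...2.

Answer: 6 10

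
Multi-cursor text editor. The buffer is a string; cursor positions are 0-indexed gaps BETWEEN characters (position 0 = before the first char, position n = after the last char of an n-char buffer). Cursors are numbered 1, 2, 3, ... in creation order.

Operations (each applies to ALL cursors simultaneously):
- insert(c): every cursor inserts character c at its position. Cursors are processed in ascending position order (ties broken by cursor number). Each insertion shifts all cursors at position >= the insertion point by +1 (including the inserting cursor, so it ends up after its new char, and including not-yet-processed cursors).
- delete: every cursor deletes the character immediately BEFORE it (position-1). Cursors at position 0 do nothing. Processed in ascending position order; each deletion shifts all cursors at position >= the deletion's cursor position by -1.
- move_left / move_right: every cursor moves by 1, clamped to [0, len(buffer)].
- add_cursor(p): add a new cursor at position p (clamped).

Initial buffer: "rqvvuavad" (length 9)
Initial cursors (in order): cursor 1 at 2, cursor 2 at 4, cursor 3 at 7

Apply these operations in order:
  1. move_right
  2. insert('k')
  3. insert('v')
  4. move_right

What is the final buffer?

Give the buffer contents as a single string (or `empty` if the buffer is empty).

After op 1 (move_right): buffer="rqvvuavad" (len 9), cursors c1@3 c2@5 c3@8, authorship .........
After op 2 (insert('k')): buffer="rqvkvukavakd" (len 12), cursors c1@4 c2@7 c3@11, authorship ...1..2...3.
After op 3 (insert('v')): buffer="rqvkvvukvavakvd" (len 15), cursors c1@5 c2@9 c3@14, authorship ...11..22...33.
After op 4 (move_right): buffer="rqvkvvukvavakvd" (len 15), cursors c1@6 c2@10 c3@15, authorship ...11..22...33.

Answer: rqvkvvukvavakvd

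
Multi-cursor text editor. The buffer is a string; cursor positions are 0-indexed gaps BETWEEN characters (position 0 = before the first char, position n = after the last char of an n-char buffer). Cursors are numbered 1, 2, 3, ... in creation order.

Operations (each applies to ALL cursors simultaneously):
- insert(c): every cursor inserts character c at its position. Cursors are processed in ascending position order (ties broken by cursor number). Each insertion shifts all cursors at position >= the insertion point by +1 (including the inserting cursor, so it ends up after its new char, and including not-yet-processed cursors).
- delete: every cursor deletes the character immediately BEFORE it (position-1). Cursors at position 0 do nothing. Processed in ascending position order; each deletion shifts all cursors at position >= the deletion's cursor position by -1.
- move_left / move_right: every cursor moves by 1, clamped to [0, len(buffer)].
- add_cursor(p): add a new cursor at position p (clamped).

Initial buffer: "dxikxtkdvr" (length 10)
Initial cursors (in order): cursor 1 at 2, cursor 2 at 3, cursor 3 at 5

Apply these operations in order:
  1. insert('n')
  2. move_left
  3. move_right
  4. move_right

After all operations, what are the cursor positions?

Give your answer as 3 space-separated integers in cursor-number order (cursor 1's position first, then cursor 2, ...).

After op 1 (insert('n')): buffer="dxninkxntkdvr" (len 13), cursors c1@3 c2@5 c3@8, authorship ..1.2..3.....
After op 2 (move_left): buffer="dxninkxntkdvr" (len 13), cursors c1@2 c2@4 c3@7, authorship ..1.2..3.....
After op 3 (move_right): buffer="dxninkxntkdvr" (len 13), cursors c1@3 c2@5 c3@8, authorship ..1.2..3.....
After op 4 (move_right): buffer="dxninkxntkdvr" (len 13), cursors c1@4 c2@6 c3@9, authorship ..1.2..3.....

Answer: 4 6 9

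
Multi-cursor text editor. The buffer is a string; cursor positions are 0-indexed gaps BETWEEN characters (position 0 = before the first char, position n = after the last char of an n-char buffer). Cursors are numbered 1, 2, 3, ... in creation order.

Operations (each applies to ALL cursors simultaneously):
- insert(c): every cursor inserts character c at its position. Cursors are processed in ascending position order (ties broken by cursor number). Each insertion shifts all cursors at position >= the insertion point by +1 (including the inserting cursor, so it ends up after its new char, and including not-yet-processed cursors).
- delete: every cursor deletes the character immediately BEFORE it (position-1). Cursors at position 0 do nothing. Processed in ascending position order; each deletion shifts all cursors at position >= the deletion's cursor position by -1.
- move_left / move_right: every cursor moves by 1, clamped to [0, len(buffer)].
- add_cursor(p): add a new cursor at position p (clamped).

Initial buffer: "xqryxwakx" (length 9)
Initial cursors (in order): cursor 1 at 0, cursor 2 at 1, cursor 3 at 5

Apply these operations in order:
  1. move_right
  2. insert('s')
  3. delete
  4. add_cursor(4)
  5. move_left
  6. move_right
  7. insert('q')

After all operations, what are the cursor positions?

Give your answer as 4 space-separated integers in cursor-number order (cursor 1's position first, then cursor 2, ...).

After op 1 (move_right): buffer="xqryxwakx" (len 9), cursors c1@1 c2@2 c3@6, authorship .........
After op 2 (insert('s')): buffer="xsqsryxwsakx" (len 12), cursors c1@2 c2@4 c3@9, authorship .1.2....3...
After op 3 (delete): buffer="xqryxwakx" (len 9), cursors c1@1 c2@2 c3@6, authorship .........
After op 4 (add_cursor(4)): buffer="xqryxwakx" (len 9), cursors c1@1 c2@2 c4@4 c3@6, authorship .........
After op 5 (move_left): buffer="xqryxwakx" (len 9), cursors c1@0 c2@1 c4@3 c3@5, authorship .........
After op 6 (move_right): buffer="xqryxwakx" (len 9), cursors c1@1 c2@2 c4@4 c3@6, authorship .........
After op 7 (insert('q')): buffer="xqqqryqxwqakx" (len 13), cursors c1@2 c2@4 c4@7 c3@10, authorship .1.2..4..3...

Answer: 2 4 10 7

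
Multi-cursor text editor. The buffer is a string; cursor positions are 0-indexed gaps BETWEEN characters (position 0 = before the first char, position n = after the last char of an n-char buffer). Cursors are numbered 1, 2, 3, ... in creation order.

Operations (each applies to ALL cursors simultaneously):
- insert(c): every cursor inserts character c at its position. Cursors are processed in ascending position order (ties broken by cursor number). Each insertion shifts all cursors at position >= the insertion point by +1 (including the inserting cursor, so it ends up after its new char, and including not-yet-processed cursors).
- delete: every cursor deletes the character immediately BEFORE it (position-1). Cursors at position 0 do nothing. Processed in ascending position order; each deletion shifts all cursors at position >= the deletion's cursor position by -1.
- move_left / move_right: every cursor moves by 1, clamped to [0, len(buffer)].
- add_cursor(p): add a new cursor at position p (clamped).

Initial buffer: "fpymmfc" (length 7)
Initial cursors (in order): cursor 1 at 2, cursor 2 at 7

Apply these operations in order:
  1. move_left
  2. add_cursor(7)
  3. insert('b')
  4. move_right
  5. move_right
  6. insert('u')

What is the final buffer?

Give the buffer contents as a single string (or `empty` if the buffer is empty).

After op 1 (move_left): buffer="fpymmfc" (len 7), cursors c1@1 c2@6, authorship .......
After op 2 (add_cursor(7)): buffer="fpymmfc" (len 7), cursors c1@1 c2@6 c3@7, authorship .......
After op 3 (insert('b')): buffer="fbpymmfbcb" (len 10), cursors c1@2 c2@8 c3@10, authorship .1.....2.3
After op 4 (move_right): buffer="fbpymmfbcb" (len 10), cursors c1@3 c2@9 c3@10, authorship .1.....2.3
After op 5 (move_right): buffer="fbpymmfbcb" (len 10), cursors c1@4 c2@10 c3@10, authorship .1.....2.3
After op 6 (insert('u')): buffer="fbpyummfbcbuu" (len 13), cursors c1@5 c2@13 c3@13, authorship .1..1...2.323

Answer: fbpyummfbcbuu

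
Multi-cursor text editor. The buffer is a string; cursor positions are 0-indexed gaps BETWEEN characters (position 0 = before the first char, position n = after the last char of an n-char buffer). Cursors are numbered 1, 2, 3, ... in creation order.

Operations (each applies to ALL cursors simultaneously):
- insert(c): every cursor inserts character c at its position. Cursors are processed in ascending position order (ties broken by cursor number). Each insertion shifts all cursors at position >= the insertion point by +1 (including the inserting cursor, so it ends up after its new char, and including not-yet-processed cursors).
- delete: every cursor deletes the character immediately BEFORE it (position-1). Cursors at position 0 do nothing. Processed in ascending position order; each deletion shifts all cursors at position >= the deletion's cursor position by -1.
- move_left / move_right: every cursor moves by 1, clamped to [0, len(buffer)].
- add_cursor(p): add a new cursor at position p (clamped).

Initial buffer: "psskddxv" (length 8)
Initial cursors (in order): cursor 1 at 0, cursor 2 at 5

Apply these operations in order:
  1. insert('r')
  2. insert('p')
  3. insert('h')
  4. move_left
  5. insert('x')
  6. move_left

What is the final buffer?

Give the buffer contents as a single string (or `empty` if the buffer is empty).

Answer: rpxhpsskdrpxhdxv

Derivation:
After op 1 (insert('r')): buffer="rpsskdrdxv" (len 10), cursors c1@1 c2@7, authorship 1.....2...
After op 2 (insert('p')): buffer="rppsskdrpdxv" (len 12), cursors c1@2 c2@9, authorship 11.....22...
After op 3 (insert('h')): buffer="rphpsskdrphdxv" (len 14), cursors c1@3 c2@11, authorship 111.....222...
After op 4 (move_left): buffer="rphpsskdrphdxv" (len 14), cursors c1@2 c2@10, authorship 111.....222...
After op 5 (insert('x')): buffer="rpxhpsskdrpxhdxv" (len 16), cursors c1@3 c2@12, authorship 1111.....2222...
After op 6 (move_left): buffer="rpxhpsskdrpxhdxv" (len 16), cursors c1@2 c2@11, authorship 1111.....2222...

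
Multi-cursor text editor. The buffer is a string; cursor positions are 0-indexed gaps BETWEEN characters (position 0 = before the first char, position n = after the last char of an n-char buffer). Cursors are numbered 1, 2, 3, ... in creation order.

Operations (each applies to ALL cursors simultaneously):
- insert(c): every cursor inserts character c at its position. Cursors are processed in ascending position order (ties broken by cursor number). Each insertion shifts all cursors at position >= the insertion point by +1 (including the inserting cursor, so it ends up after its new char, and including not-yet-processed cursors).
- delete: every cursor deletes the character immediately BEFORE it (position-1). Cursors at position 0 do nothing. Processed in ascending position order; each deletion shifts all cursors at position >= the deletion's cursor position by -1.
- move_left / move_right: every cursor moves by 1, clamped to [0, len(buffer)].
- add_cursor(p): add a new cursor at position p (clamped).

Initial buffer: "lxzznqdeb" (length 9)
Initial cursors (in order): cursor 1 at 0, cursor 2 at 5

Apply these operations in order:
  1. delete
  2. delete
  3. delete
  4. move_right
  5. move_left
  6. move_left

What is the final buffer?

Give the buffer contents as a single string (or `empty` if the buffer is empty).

After op 1 (delete): buffer="lxzzqdeb" (len 8), cursors c1@0 c2@4, authorship ........
After op 2 (delete): buffer="lxzqdeb" (len 7), cursors c1@0 c2@3, authorship .......
After op 3 (delete): buffer="lxqdeb" (len 6), cursors c1@0 c2@2, authorship ......
After op 4 (move_right): buffer="lxqdeb" (len 6), cursors c1@1 c2@3, authorship ......
After op 5 (move_left): buffer="lxqdeb" (len 6), cursors c1@0 c2@2, authorship ......
After op 6 (move_left): buffer="lxqdeb" (len 6), cursors c1@0 c2@1, authorship ......

Answer: lxqdeb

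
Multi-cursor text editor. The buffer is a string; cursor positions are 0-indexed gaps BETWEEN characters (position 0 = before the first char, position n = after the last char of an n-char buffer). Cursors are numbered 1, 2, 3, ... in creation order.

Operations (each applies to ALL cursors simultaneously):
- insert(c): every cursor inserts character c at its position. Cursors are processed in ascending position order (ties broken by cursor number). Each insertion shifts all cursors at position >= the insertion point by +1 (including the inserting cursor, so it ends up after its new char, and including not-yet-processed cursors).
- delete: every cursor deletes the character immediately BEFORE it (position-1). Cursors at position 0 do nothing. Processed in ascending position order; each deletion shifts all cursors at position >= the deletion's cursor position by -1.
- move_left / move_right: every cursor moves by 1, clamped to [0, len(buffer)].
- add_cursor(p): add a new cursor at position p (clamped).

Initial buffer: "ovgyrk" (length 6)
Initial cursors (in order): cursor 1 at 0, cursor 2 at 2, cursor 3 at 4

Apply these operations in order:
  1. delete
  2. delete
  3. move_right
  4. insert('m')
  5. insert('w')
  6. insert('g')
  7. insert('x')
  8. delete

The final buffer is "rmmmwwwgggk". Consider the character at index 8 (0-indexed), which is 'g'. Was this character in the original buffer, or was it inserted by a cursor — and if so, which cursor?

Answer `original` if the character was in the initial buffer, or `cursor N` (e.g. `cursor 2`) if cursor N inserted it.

Answer: cursor 2

Derivation:
After op 1 (delete): buffer="ogrk" (len 4), cursors c1@0 c2@1 c3@2, authorship ....
After op 2 (delete): buffer="rk" (len 2), cursors c1@0 c2@0 c3@0, authorship ..
After op 3 (move_right): buffer="rk" (len 2), cursors c1@1 c2@1 c3@1, authorship ..
After op 4 (insert('m')): buffer="rmmmk" (len 5), cursors c1@4 c2@4 c3@4, authorship .123.
After op 5 (insert('w')): buffer="rmmmwwwk" (len 8), cursors c1@7 c2@7 c3@7, authorship .123123.
After op 6 (insert('g')): buffer="rmmmwwwgggk" (len 11), cursors c1@10 c2@10 c3@10, authorship .123123123.
After op 7 (insert('x')): buffer="rmmmwwwgggxxxk" (len 14), cursors c1@13 c2@13 c3@13, authorship .123123123123.
After op 8 (delete): buffer="rmmmwwwgggk" (len 11), cursors c1@10 c2@10 c3@10, authorship .123123123.
Authorship (.=original, N=cursor N): . 1 2 3 1 2 3 1 2 3 .
Index 8: author = 2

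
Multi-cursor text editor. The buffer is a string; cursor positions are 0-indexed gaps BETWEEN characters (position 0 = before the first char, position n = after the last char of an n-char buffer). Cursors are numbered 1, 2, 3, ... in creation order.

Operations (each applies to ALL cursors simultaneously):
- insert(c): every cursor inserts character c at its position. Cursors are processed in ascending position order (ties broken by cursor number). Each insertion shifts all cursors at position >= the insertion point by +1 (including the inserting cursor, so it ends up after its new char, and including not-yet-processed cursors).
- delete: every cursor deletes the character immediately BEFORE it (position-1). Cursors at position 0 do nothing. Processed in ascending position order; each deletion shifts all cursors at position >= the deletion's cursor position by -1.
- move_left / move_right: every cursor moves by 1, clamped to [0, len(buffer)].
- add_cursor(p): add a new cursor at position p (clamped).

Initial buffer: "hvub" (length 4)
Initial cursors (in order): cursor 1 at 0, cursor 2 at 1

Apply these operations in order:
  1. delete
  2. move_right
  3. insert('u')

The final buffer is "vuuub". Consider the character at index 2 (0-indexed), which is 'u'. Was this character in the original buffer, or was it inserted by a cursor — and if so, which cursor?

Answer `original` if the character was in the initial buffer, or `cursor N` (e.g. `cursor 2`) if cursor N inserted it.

After op 1 (delete): buffer="vub" (len 3), cursors c1@0 c2@0, authorship ...
After op 2 (move_right): buffer="vub" (len 3), cursors c1@1 c2@1, authorship ...
After op 3 (insert('u')): buffer="vuuub" (len 5), cursors c1@3 c2@3, authorship .12..
Authorship (.=original, N=cursor N): . 1 2 . .
Index 2: author = 2

Answer: cursor 2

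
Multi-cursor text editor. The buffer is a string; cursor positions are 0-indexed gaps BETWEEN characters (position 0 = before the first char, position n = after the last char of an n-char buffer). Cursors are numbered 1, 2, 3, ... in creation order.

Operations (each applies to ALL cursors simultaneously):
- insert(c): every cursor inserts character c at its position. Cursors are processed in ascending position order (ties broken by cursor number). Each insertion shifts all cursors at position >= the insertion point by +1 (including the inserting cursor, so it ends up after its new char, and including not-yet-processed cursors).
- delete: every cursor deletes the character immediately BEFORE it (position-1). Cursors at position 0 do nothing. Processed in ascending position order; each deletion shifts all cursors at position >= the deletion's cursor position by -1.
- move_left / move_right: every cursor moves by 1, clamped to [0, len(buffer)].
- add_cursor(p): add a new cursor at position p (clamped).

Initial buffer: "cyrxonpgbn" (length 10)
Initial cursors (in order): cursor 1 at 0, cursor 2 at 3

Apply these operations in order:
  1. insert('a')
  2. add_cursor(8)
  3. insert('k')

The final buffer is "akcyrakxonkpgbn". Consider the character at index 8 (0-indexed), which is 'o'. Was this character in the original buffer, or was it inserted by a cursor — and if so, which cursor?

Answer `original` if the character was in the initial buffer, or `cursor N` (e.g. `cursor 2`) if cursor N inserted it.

After op 1 (insert('a')): buffer="acyraxonpgbn" (len 12), cursors c1@1 c2@5, authorship 1...2.......
After op 2 (add_cursor(8)): buffer="acyraxonpgbn" (len 12), cursors c1@1 c2@5 c3@8, authorship 1...2.......
After op 3 (insert('k')): buffer="akcyrakxonkpgbn" (len 15), cursors c1@2 c2@7 c3@11, authorship 11...22...3....
Authorship (.=original, N=cursor N): 1 1 . . . 2 2 . . . 3 . . . .
Index 8: author = original

Answer: original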